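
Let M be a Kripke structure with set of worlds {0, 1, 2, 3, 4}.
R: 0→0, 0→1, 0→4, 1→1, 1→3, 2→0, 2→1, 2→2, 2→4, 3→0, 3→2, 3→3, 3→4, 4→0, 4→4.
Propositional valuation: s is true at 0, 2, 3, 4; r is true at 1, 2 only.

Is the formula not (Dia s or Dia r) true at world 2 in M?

No

Recall that Dia ψ holds at a world iff ψ holds at some accessible world.
At 2: Dia s or Dia r is true, so not (Dia s or Dia r) is false.
  At 2: Dia s is true, Dia r is true, so Dia s or Dia r is true.
    At 2: Dia s requires s at some successor in {0, 1, 2, 4}.
      s holds at 0, so Dia s is true at 2.
    At 2: Dia r requires r at some successor in {0, 1, 2, 4}.
      r holds at 1, so Dia r is true at 2.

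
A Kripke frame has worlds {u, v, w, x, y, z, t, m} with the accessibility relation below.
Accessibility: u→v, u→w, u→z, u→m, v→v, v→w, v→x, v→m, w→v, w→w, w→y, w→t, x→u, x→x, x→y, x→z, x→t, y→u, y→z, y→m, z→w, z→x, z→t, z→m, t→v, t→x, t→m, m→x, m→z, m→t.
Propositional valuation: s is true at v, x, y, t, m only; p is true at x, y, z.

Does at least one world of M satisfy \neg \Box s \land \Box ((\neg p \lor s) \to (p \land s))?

No

Let φ = \neg \Box s \land \Box ((\neg p \lor s) \to (p \land s)). Evaluate φ at each world:
  u (successors {v, w, z, m}): φ is false.
  v (successors {v, w, x, m}): φ is false.
  w (successors {v, w, y, t}): φ is false.
  x (successors {u, x, y, z, t}): φ is false.
  y (successors {u, z, m}): φ is false.
  z (successors {w, x, t, m}): φ is false.
  t (successors {v, x, m}): φ is false.
  m (successors {x, z, t}): φ is false.
For instance, at t:
  At t: \neg \Box s is false, \Box ((\neg p \lor s) \to (p \land s)) is false, so \neg \Box s \land \Box ((\neg p \lor s) \to (p \land s)) is false.
    At t: \Box s is true, so \neg \Box s is false.
      At t: \Box s requires s at every successor {v, x, m}.
        At v: s is true.
        At x: s is true.
        At m: s is true.
      So \Box s is true at t.
    At t: \Box ((\neg p \lor s) \to (p \land s)) requires (\neg p \lor s) \to (p \land s) at every successor {v, x, m}.
      (\neg p \lor s) \to (p \land s) fails at v, so \Box ((\neg p \lor s) \to (p \land s)) is false at t.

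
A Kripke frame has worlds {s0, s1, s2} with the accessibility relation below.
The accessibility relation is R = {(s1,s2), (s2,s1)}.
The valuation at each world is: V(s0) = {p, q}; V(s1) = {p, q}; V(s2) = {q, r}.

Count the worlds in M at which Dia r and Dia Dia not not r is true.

0

Let φ = Dia r and Dia Dia not not r. Evaluate φ at each world:
  s0 (successors ∅): φ is false.
  s1 (successors {s2}): φ is false.
  s2 (successors {s1}): φ is false.
For instance, at s2:
  At s2: Dia r is false, Dia Dia not not r is true, so Dia r and Dia Dia not not r is false.
    At s2: Dia r requires r at some successor in {s1}.
      At s1: r is false.
    So Dia r is false at s2.
    At s2: Dia Dia not not r requires Dia not not r at some successor in {s1}.
      Dia not not r holds at s1, so Dia Dia not not r is true at s2.
Satisfying worlds: none.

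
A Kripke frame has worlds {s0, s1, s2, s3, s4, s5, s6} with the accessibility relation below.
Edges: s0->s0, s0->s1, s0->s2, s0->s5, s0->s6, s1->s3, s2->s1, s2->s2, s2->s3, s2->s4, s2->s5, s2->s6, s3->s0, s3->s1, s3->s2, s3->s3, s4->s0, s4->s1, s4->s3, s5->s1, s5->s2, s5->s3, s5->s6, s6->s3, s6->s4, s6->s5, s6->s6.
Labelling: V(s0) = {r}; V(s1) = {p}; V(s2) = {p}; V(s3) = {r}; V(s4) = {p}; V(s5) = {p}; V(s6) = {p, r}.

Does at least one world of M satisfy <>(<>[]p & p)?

Recall that []ψ holds at a world iff ψ holds at every accessible world, and <>ψ holds iff ψ holds at some accessible world.
Let φ = <>(<>[]p & p). Evaluate φ at each world:
  s0 (successors {s0, s1, s2, s5, s6}): φ is false.
  s1 (successors {s3}): φ is false.
  s2 (successors {s1, s2, s3, s4, s5, s6}): φ is false.
  s3 (successors {s0, s1, s2, s3}): φ is false.
  s4 (successors {s0, s1, s3}): φ is false.
  s5 (successors {s1, s2, s3, s6}): φ is false.
  s6 (successors {s3, s4, s5, s6}): φ is false.
For instance, at s3:
  At s3: <>(<>[]p & p) requires <>[]p & p at some successor in {s0, s1, s2, s3}.
    At s0: <>[]p & p is false.
    At s1: <>[]p & p is false.
    At s2: <>[]p & p is false.
    At s3: <>[]p & p is false.
  So <>(<>[]p & p) is false at s3.

No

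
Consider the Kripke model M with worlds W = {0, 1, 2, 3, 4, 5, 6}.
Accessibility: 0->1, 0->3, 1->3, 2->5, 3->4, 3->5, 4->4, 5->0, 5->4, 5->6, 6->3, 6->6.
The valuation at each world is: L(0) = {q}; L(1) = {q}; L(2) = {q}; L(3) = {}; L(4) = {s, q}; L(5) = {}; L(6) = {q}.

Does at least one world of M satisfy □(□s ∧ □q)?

Yes

Let φ = □(□s ∧ □q). Evaluate φ at each world:
  0 (successors {1, 3}): φ is false.
  1 (successors {3}): φ is false.
  2 (successors {5}): φ is false.
  3 (successors {4, 5}): φ is false.
  4 (successors {4}): φ is true.
  5 (successors {0, 4, 6}): φ is false.
  6 (successors {3, 6}): φ is false.
Detail at 4 (witness):
  At 4: □(□s ∧ □q) requires □s ∧ □q at every successor {4}.
      At 4: □s is true, □q is true, so □s ∧ □q is true.
  So □(□s ∧ □q) is true at 4.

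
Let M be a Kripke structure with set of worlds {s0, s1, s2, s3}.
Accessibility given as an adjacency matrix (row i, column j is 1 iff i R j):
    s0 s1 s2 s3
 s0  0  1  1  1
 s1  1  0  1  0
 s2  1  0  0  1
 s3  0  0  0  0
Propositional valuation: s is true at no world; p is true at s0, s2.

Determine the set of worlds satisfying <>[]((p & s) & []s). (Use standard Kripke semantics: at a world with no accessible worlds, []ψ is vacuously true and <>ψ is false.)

s0, s2

Recall that []ψ holds at a world iff ψ holds at every accessible world, and <>ψ holds iff ψ holds at some accessible world.
Let φ = <>[]((p & s) & []s). Evaluate φ at each world:
  s0 (successors {s1, s2, s3}): φ is true.
  s1 (successors {s0, s2}): φ is false.
  s2 (successors {s0, s3}): φ is true.
  s3 (successors ∅): φ is false.
For instance, at s2:
  At s2: <>[]((p & s) & []s) requires []((p & s) & []s) at some successor in {s0, s3}.
    []((p & s) & []s) holds at s3, so <>[]((p & s) & []s) is true at s2.
      At s3: no accessible worlds, so []((p & s) & []s) holds vacuously.
Satisfying worlds: {s0, s2}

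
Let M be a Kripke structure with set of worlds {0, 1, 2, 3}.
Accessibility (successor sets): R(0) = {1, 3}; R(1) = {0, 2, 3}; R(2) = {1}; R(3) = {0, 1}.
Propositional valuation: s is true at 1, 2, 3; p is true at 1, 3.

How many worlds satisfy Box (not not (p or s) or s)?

Recall that Box ψ holds at a world iff ψ holds at every accessible world, and Dia ψ holds iff ψ holds at some accessible world.
Let φ = Box (not not (p or s) or s). Evaluate φ at each world:
  0 (successors {1, 3}): φ is true.
  1 (successors {0, 2, 3}): φ is false.
  2 (successors {1}): φ is true.
  3 (successors {0, 1}): φ is false.
For instance, at 2:
  At 2: Box (not not (p or s) or s) requires not not (p or s) or s at every successor {1}.
    At 1: not not (p or s) or s is true.
  So Box (not not (p or s) or s) is true at 2.
Satisfying worlds: {0, 2}

2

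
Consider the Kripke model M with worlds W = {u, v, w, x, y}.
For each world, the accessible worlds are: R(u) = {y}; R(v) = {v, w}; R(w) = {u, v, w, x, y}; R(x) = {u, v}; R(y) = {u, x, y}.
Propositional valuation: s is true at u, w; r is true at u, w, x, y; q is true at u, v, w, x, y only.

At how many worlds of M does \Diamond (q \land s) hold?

4

Let φ = \Diamond (q \land s). Evaluate φ at each world:
  u (successors {y}): φ is false.
  v (successors {v, w}): φ is true.
  w (successors {u, v, w, x, y}): φ is true.
  x (successors {u, v}): φ is true.
  y (successors {u, x, y}): φ is true.
For instance, at w:
  At w: \Diamond (q \land s) requires q \land s at some successor in {u, v, w, x, y}.
    q \land s holds at u, so \Diamond (q \land s) is true at w.
Satisfying worlds: {v, w, x, y}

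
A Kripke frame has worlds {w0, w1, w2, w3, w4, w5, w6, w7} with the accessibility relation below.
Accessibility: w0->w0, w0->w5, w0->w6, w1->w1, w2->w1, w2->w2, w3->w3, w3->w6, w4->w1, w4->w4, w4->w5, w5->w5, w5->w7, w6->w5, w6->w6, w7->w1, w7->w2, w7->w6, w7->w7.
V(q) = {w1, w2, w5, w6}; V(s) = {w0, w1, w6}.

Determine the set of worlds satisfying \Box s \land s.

w1

Let φ = \Box s \land s. Evaluate φ at each world:
  w0 (successors {w0, w5, w6}): φ is false.
  w1 (successors {w1}): φ is true.
  w2 (successors {w1, w2}): φ is false.
  w3 (successors {w3, w6}): φ is false.
  w4 (successors {w1, w4, w5}): φ is false.
  w5 (successors {w5, w7}): φ is false.
  w6 (successors {w5, w6}): φ is false.
  w7 (successors {w1, w2, w6, w7}): φ is false.
For instance, at w6:
  At w6: \Box s is false, s is true, so \Box s \land s is false.
    At w6: \Box s requires s at every successor {w5, w6}.
      s fails at w5, so \Box s is false at w6.
Satisfying worlds: {w1}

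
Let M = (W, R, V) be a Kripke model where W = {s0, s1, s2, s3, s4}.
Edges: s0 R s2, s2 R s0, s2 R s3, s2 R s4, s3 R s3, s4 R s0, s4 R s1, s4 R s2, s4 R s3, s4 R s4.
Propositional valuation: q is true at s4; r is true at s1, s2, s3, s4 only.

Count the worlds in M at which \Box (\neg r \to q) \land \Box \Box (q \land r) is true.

1

Let φ = \Box (\neg r \to q) \land \Box \Box (q \land r). Evaluate φ at each world:
  s0 (successors {s2}): φ is false.
  s1 (successors ∅): φ is true.
  s2 (successors {s0, s3, s4}): φ is false.
  s3 (successors {s3}): φ is false.
  s4 (successors {s0, s1, s2, s3, s4}): φ is false.
For instance, at s2:
  At s2: \Box (\neg r \to q) is false, \Box \Box (q \land r) is false, so \Box (\neg r \to q) \land \Box \Box (q \land r) is false.
    At s2: \Box (\neg r \to q) requires \neg r \to q at every successor {s0, s3, s4}.
      \neg r \to q fails at s0, so \Box (\neg r \to q) is false at s2.
    At s2: \Box \Box (q \land r) requires \Box (q \land r) at every successor {s0, s3, s4}.
      \Box (q \land r) fails at s0, so \Box \Box (q \land r) is false at s2.
Satisfying worlds: {s1}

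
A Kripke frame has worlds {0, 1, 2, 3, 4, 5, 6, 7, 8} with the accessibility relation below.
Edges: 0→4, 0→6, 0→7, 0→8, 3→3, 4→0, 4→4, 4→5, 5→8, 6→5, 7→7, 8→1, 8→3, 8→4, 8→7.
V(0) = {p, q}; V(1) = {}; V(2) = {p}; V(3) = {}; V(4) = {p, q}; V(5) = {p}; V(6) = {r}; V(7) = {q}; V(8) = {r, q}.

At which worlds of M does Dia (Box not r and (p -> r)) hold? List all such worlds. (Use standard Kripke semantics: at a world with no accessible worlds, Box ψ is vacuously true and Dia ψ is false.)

0, 3, 5, 7, 8

Let φ = Dia (Box not r and (p -> r)). Evaluate φ at each world:
  0 (successors {4, 6, 7, 8}): φ is true.
  1 (successors ∅): φ is false.
  2 (successors ∅): φ is false.
  3 (successors {3}): φ is true.
  4 (successors {0, 4, 5}): φ is false.
  5 (successors {8}): φ is true.
  6 (successors {5}): φ is false.
  7 (successors {7}): φ is true.
  8 (successors {1, 3, 4, 7}): φ is true.
For instance, at 5:
  At 5: Dia (Box not r and (p -> r)) requires Box not r and (p -> r) at some successor in {8}.
    Box not r and (p -> r) holds at 8, so Dia (Box not r and (p -> r)) is true at 5.
      At 8: Box not r is true, p -> r is true, so Box not r and (p -> r) is true.
Satisfying worlds: {0, 3, 5, 7, 8}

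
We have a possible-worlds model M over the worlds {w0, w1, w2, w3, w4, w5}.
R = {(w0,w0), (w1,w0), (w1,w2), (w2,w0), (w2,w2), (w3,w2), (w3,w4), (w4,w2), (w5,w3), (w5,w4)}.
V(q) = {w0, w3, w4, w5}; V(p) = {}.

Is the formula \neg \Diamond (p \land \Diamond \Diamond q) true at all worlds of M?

Yes

Recall that \Diamond ψ holds at a world iff ψ holds at some accessible world.
Let φ = \neg \Diamond (p \land \Diamond \Diamond q). Evaluate φ at each world:
  w0 (successors {w0}): φ is true.
  w1 (successors {w0, w2}): φ is true.
  w2 (successors {w0, w2}): φ is true.
  w3 (successors {w2, w4}): φ is true.
  w4 (successors {w2}): φ is true.
  w5 (successors {w3, w4}): φ is true.
For instance, at w2:
  At w2: \Diamond (p \land \Diamond \Diamond q) is false, so \neg \Diamond (p \land \Diamond \Diamond q) is true.
    At w2: \Diamond (p \land \Diamond \Diamond q) requires p \land \Diamond \Diamond q at some successor in {w0, w2}.
      At w0: p \land \Diamond \Diamond q is false.
      At w2: p \land \Diamond \Diamond q is false.
    So \Diamond (p \land \Diamond \Diamond q) is false at w2.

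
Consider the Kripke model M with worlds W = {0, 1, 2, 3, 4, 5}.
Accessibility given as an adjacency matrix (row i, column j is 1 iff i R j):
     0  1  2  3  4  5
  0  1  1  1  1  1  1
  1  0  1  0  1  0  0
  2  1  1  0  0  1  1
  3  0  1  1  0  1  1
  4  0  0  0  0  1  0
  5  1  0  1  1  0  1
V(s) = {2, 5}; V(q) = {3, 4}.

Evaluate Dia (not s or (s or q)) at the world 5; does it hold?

Recall that Dia ψ holds at a world iff ψ holds at some accessible world.
At 5: Dia (not s or (s or q)) requires not s or (s or q) at some successor in {0, 2, 3, 5}.
  not s or (s or q) holds at 0, so Dia (not s or (s or q)) is true at 5.

Yes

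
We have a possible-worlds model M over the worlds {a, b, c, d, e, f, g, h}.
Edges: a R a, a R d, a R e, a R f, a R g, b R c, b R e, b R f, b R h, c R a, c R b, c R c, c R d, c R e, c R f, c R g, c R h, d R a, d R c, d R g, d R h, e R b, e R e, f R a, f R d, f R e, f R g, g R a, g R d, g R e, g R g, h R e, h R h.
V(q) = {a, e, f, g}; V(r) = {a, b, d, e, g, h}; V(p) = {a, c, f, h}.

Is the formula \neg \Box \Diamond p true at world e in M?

Yes

At e: \Box \Diamond p is false, so \neg \Box \Diamond p is true.
  At e: \Box \Diamond p requires \Diamond p at every successor {b, e}.
    \Diamond p fails at e, so \Box \Diamond p is false at e.
      At e: \Diamond p requires p at some successor in {b, e}.
        At b: p is false.
        At e: p is false.
      So \Diamond p is false at e.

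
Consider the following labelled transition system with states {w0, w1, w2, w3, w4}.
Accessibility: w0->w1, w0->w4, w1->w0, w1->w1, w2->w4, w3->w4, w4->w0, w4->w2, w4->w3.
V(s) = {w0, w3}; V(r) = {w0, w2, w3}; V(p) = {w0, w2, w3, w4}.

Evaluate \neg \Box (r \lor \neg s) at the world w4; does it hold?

At w4: \Box (r \lor \neg s) is true, so \neg \Box (r \lor \neg s) is false.
  At w4: \Box (r \lor \neg s) requires r \lor \neg s at every successor {w0, w2, w3}.
    At w0: r \lor \neg s is true.
    At w2: r \lor \neg s is true.
    At w3: r \lor \neg s is true.
  So \Box (r \lor \neg s) is true at w4.

No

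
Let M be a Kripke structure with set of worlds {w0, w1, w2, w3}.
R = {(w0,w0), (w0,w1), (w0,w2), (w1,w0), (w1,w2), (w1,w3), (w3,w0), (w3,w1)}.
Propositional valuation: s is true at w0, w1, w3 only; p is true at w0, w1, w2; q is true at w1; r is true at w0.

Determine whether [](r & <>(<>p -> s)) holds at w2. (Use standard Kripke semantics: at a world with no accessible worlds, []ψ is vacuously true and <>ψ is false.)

At w2: no accessible worlds, so [](r & <>(<>p -> s)) holds vacuously.

Yes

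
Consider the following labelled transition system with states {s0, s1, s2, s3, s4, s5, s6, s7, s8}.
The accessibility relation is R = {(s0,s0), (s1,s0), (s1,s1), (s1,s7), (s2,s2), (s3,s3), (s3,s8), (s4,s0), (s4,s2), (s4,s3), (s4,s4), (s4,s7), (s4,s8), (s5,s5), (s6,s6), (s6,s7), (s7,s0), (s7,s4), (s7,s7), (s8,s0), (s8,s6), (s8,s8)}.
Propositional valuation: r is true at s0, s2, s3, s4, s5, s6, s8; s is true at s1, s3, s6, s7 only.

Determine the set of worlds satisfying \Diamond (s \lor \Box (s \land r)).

s1, s3, s4, s6, s7, s8

Let φ = \Diamond (s \lor \Box (s \land r)). Evaluate φ at each world:
  s0 (successors {s0}): φ is false.
  s1 (successors {s0, s1, s7}): φ is true.
  s2 (successors {s2}): φ is false.
  s3 (successors {s3, s8}): φ is true.
  s4 (successors {s0, s2, s3, s4, s7, s8}): φ is true.
  s5 (successors {s5}): φ is false.
  s6 (successors {s6, s7}): φ is true.
  s7 (successors {s0, s4, s7}): φ is true.
  s8 (successors {s0, s6, s8}): φ is true.
For instance, at s4:
  At s4: \Diamond (s \lor \Box (s \land r)) requires s \lor \Box (s \land r) at some successor in {s0, s2, s3, s4, s7, s8}.
    s \lor \Box (s \land r) holds at s3, so \Diamond (s \lor \Box (s \land r)) is true at s4.
      At s3: s is true, \Box (s \land r) is false, so s \lor \Box (s \land r) is true.
Satisfying worlds: {s1, s3, s4, s6, s7, s8}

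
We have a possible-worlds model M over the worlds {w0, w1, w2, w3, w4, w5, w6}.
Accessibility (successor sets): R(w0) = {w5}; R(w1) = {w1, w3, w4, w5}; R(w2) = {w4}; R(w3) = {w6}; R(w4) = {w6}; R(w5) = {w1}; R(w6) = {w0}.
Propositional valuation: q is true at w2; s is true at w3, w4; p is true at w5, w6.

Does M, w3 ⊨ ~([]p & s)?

No

At w3: []p & s is true, so ~([]p & s) is false.
  At w3: []p is true, s is true, so []p & s is true.
    At w3: []p requires p at every successor {w6}.
      At w6: p is true.
    So []p is true at w3.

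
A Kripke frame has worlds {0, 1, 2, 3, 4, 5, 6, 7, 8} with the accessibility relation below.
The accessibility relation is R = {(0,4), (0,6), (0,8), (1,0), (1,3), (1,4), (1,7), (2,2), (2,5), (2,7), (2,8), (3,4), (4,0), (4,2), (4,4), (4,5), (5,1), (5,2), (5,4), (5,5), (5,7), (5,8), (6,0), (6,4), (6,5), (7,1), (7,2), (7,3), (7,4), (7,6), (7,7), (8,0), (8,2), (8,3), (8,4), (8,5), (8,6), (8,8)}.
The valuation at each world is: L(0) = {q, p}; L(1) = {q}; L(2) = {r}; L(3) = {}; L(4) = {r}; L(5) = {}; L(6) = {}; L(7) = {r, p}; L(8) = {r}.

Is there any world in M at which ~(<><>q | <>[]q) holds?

No

Let φ = ~(<><>q | <>[]q). Evaluate φ at each world:
  0 (successors {4, 6, 8}): φ is false.
  1 (successors {0, 3, 4, 7}): φ is false.
  2 (successors {2, 5, 7, 8}): φ is false.
  3 (successors {4}): φ is false.
  4 (successors {0, 2, 4, 5}): φ is false.
  5 (successors {1, 2, 4, 5, 7, 8}): φ is false.
  6 (successors {0, 4, 5}): φ is false.
  7 (successors {1, 2, 3, 4, 6, 7}): φ is false.
  8 (successors {0, 2, 3, 4, 5, 6, 8}): φ is false.
For instance, at 2:
  At 2: <><>q | <>[]q is true, so ~(<><>q | <>[]q) is false.
    At 2: <><>q is true, <>[]q is false, so <><>q | <>[]q is true.
      At 2: <><>q requires <>q at some successor in {2, 5, 7, 8}.
        <>q holds at 5, so <><>q is true at 2.
      At 2: <>[]q requires []q at some successor in {2, 5, 7, 8}.
        At 2: []q is false.
        At 5: []q is false.
        At 7: []q is false.
        At 8: []q is false.
      So <>[]q is false at 2.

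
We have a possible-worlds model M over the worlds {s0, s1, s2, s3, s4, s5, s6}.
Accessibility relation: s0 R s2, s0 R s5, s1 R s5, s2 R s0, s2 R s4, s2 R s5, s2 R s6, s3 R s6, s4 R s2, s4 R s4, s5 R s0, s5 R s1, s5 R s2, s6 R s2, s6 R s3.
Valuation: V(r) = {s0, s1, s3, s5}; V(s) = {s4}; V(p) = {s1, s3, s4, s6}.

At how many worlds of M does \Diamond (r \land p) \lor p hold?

5

Let φ = \Diamond (r \land p) \lor p. Evaluate φ at each world:
  s0 (successors {s2, s5}): φ is false.
  s1 (successors {s5}): φ is true.
  s2 (successors {s0, s4, s5, s6}): φ is false.
  s3 (successors {s6}): φ is true.
  s4 (successors {s2, s4}): φ is true.
  s5 (successors {s0, s1, s2}): φ is true.
  s6 (successors {s2, s3}): φ is true.
For instance, at s0:
  At s0: \Diamond (r \land p) is false, p is false, so \Diamond (r \land p) \lor p is false.
    At s0: \Diamond (r \land p) requires r \land p at some successor in {s2, s5}.
      At s2: r \land p is false.
      At s5: r \land p is false.
    So \Diamond (r \land p) is false at s0.
Satisfying worlds: {s1, s3, s4, s5, s6}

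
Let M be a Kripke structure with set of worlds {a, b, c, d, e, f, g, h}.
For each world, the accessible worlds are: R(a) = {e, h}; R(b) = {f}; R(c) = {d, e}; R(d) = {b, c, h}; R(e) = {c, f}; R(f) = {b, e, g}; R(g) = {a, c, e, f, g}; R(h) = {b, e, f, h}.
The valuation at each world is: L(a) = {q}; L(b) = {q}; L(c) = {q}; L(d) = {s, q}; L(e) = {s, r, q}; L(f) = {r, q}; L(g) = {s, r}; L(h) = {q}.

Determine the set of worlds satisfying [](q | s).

a, b, c, d, e, f, g, h

Let φ = [](q | s). Evaluate φ at each world:
  a (successors {e, h}): φ is true.
  b (successors {f}): φ is true.
  c (successors {d, e}): φ is true.
  d (successors {b, c, h}): φ is true.
  e (successors {c, f}): φ is true.
  f (successors {b, e, g}): φ is true.
  g (successors {a, c, e, f, g}): φ is true.
  h (successors {b, e, f, h}): φ is true.
For instance, at g:
  At g: [](q | s) requires q | s at every successor {a, c, e, f, g}.
    At a: q | s is true.
    At c: q | s is true.
    At e: q | s is true.
    At f: q | s is true.
    At g: q | s is true.
  So [](q | s) is true at g.
Satisfying worlds: {a, b, c, d, e, f, g, h}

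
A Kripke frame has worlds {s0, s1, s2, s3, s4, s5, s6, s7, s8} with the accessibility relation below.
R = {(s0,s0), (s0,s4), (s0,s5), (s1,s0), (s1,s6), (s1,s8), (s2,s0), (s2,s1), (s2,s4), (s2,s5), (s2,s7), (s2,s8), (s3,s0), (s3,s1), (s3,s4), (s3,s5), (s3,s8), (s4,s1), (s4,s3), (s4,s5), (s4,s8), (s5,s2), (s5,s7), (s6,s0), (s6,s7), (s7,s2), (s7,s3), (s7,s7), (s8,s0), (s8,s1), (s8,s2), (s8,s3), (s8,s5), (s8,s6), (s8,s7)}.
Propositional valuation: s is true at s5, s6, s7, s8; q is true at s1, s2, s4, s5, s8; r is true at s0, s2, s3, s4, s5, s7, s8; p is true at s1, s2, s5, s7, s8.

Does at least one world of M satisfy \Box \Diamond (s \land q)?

No

Let φ = \Box \Diamond (s \land q). Evaluate φ at each world:
  s0 (successors {s0, s4, s5}): φ is false.
  s1 (successors {s0, s6, s8}): φ is false.
  s2 (successors {s0, s1, s4, s5, s7, s8}): φ is false.
  s3 (successors {s0, s1, s4, s5, s8}): φ is false.
  s4 (successors {s1, s3, s5, s8}): φ is false.
  s5 (successors {s2, s7}): φ is false.
  s6 (successors {s0, s7}): φ is false.
  s7 (successors {s2, s3, s7}): φ is false.
  s8 (successors {s0, s1, s2, s3, s5, s6, s7}): φ is false.
For instance, at s5:
  At s5: \Box \Diamond (s \land q) requires \Diamond (s \land q) at every successor {s2, s7}.
    \Diamond (s \land q) fails at s7, so \Box \Diamond (s \land q) is false at s5.
      At s7: \Diamond (s \land q) requires s \land q at some successor in {s2, s3, s7}.
        At s2: s \land q is false.
        At s3: s \land q is false.
        At s7: s \land q is false.
      So \Diamond (s \land q) is false at s7.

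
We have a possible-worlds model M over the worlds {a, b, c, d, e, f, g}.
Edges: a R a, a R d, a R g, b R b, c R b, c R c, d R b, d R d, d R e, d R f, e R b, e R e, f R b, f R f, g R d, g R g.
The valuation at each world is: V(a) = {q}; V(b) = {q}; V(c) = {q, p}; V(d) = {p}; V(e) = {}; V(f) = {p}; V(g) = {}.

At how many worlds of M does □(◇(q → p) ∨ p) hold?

2

Let φ = □(◇(q → p) ∨ p). Evaluate φ at each world:
  a (successors {a, d, g}): φ is true.
  b (successors {b}): φ is false.
  c (successors {b, c}): φ is false.
  d (successors {b, d, e, f}): φ is false.
  e (successors {b, e}): φ is false.
  f (successors {b, f}): φ is false.
  g (successors {d, g}): φ is true.
For instance, at g:
  At g: □(◇(q → p) ∨ p) requires ◇(q → p) ∨ p at every successor {d, g}.
      At d: ◇(q → p) is true, p is true, so ◇(q → p) ∨ p is true.
      At g: ◇(q → p) is true, p is false, so ◇(q → p) ∨ p is true.
  So □(◇(q → p) ∨ p) is true at g.
Satisfying worlds: {a, g}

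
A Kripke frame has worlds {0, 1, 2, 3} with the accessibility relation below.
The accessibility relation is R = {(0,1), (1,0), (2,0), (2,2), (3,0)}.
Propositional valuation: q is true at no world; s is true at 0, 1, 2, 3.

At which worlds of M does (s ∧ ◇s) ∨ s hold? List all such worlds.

Recall that ◇ψ holds at a world iff ψ holds at some accessible world.
Let φ = (s ∧ ◇s) ∨ s. Evaluate φ at each world:
  0 (successors {1}): φ is true.
  1 (successors {0}): φ is true.
  2 (successors {0, 2}): φ is true.
  3 (successors {0}): φ is true.
For instance, at 0:
  At 0: s ∧ ◇s is true, s is true, so (s ∧ ◇s) ∨ s is true.
    At 0: s is true, ◇s is true, so s ∧ ◇s is true.
      At 0: ◇s requires s at some successor in {1}.
        s holds at 1, so ◇s is true at 0.
Satisfying worlds: {0, 1, 2, 3}

0, 1, 2, 3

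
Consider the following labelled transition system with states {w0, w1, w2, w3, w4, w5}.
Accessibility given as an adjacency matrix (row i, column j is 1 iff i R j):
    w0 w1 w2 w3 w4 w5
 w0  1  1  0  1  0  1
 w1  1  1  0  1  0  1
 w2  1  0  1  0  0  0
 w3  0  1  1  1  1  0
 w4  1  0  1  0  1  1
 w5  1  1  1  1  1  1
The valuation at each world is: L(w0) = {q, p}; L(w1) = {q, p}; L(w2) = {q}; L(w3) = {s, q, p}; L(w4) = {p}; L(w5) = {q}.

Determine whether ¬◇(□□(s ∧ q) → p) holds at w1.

At w1: ◇(□□(s ∧ q) → p) is true, so ¬◇(□□(s ∧ q) → p) is false.
  At w1: ◇(□□(s ∧ q) → p) requires □□(s ∧ q) → p at some successor in {w0, w1, w3, w5}.
    □□(s ∧ q) → p holds at w0, so ◇(□□(s ∧ q) → p) is true at w1.
      At w0: □□(s ∧ q) is false, p is true, so □□(s ∧ q) → p is true.

No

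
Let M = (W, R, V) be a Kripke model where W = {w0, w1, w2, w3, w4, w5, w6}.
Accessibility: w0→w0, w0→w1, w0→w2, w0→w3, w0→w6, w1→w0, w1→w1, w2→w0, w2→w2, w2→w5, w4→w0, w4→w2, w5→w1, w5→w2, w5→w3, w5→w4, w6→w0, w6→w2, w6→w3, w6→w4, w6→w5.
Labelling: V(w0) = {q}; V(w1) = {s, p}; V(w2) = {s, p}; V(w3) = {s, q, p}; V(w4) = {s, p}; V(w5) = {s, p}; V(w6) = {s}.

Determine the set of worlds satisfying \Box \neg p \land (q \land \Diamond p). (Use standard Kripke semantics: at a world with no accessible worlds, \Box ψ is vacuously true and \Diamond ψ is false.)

Recall that \Box ψ holds at a world iff ψ holds at every accessible world, and \Diamond ψ holds iff ψ holds at some accessible world.
Let φ = \Box \neg p \land (q \land \Diamond p). Evaluate φ at each world:
  w0 (successors {w0, w1, w2, w3, w6}): φ is false.
  w1 (successors {w0, w1}): φ is false.
  w2 (successors {w0, w2, w5}): φ is false.
  w3 (successors ∅): φ is false.
  w4 (successors {w0, w2}): φ is false.
  w5 (successors {w1, w2, w3, w4}): φ is false.
  w6 (successors {w0, w2, w3, w4, w5}): φ is false.
For instance, at w4:
  At w4: \Box \neg p is false, q \land \Diamond p is false, so \Box \neg p \land (q \land \Diamond p) is false.
    At w4: \Box \neg p requires \neg p at every successor {w0, w2}.
      \neg p fails at w2, so \Box \neg p is false at w4.
    At w4: q is false, \Diamond p is true, so q \land \Diamond p is false.
      At w4: \Diamond p requires p at some successor in {w0, w2}.
        p holds at w2, so \Diamond p is true at w4.
Satisfying worlds: none.

none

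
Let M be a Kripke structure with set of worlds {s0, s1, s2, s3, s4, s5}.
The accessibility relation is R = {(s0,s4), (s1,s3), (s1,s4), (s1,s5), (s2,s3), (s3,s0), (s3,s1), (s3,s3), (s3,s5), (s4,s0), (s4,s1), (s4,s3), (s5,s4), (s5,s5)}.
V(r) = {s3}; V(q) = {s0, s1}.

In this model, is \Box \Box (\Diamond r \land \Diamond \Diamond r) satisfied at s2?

At s2: \Box \Box (\Diamond r \land \Diamond \Diamond r) requires \Box (\Diamond r \land \Diamond \Diamond r) at every successor {s3}.
  \Box (\Diamond r \land \Diamond \Diamond r) fails at s3, so \Box \Box (\Diamond r \land \Diamond \Diamond r) is false at s2.
    At s3: \Box (\Diamond r \land \Diamond \Diamond r) requires \Diamond r \land \Diamond \Diamond r at every successor {s0, s1, s3, s5}.
      \Diamond r \land \Diamond \Diamond r fails at s0, so \Box (\Diamond r \land \Diamond \Diamond r) is false at s3.

No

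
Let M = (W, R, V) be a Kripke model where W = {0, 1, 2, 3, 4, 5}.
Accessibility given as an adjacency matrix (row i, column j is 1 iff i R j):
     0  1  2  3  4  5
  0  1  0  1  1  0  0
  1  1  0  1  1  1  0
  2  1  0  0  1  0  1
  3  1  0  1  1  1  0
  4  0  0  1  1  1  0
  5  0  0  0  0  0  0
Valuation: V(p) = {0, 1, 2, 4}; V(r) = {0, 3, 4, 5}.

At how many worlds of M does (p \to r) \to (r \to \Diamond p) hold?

5

Let φ = (p \to r) \to (r \to \Diamond p). Evaluate φ at each world:
  0 (successors {0, 2, 3}): φ is true.
  1 (successors {0, 2, 3, 4}): φ is true.
  2 (successors {0, 3, 5}): φ is true.
  3 (successors {0, 2, 3, 4}): φ is true.
  4 (successors {2, 3, 4}): φ is true.
  5 (successors ∅): φ is false.
For instance, at 4:
  At 4: p \to r is true, r \to \Diamond p is true, so (p \to r) \to (r \to \Diamond p) is true.
    At 4: r is true, \Diamond p is true, so r \to \Diamond p is true.
      At 4: \Diamond p requires p at some successor in {2, 3, 4}.
        p holds at 2, so \Diamond p is true at 4.
Satisfying worlds: {0, 1, 2, 3, 4}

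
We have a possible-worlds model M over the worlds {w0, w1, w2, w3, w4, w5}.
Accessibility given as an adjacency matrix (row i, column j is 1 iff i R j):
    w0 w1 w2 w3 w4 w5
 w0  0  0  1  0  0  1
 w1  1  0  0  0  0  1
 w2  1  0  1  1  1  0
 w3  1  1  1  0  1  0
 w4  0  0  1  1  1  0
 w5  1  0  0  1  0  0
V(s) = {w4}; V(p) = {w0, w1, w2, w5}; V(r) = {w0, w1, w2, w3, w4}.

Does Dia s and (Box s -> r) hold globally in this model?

No

Let φ = Dia s and (Box s -> r). Evaluate φ at each world:
  w0 (successors {w2, w5}): φ is false.
  w1 (successors {w0, w5}): φ is false.
  w2 (successors {w0, w2, w3, w4}): φ is true.
  w3 (successors {w0, w1, w2, w4}): φ is true.
  w4 (successors {w2, w3, w4}): φ is true.
  w5 (successors {w0, w3}): φ is false.
Detail at w0 (counterexample):
  At w0: Dia s is false, Box s -> r is true, so Dia s and (Box s -> r) is false.
    At w0: Dia s requires s at some successor in {w2, w5}.
      At w2: s is false.
      At w5: s is false.
    So Dia s is false at w0.
    At w0: Box s is false, r is true, so Box s -> r is true.
      At w0: Box s requires s at every successor {w2, w5}.
        s fails at w2, so Box s is false at w0.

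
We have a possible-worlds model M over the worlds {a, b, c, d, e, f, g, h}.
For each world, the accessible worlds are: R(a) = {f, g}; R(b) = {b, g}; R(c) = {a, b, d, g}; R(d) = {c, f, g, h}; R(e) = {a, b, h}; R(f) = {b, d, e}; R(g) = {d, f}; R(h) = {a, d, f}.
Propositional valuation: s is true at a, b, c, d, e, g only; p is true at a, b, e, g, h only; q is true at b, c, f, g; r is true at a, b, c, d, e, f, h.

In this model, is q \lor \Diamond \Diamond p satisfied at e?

Yes

At e: q is false, \Diamond \Diamond p is true, so q \lor \Diamond \Diamond p is true.
  At e: \Diamond \Diamond p requires \Diamond p at some successor in {a, b, h}.
    \Diamond p holds at a, so \Diamond \Diamond p is true at e.
      At a: \Diamond p requires p at some successor in {f, g}.
        p holds at g, so \Diamond p is true at a.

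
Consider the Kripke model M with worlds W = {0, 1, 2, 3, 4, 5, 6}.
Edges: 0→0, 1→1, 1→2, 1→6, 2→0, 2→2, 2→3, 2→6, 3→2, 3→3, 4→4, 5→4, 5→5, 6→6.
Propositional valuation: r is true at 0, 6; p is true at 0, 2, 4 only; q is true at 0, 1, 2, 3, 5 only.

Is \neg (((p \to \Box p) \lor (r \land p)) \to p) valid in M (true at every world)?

Recall that \Box ψ holds at a world iff ψ holds at every accessible world, and \Diamond ψ holds iff ψ holds at some accessible world.
Let φ = \neg (((p \to \Box p) \lor (r \land p)) \to p). Evaluate φ at each world:
  0 (successors {0}): φ is false.
  1 (successors {1, 2, 6}): φ is true.
  2 (successors {0, 2, 3, 6}): φ is false.
  3 (successors {2, 3}): φ is true.
  4 (successors {4}): φ is false.
  5 (successors {4, 5}): φ is true.
  6 (successors {6}): φ is true.
Detail at 0 (counterexample):
  At 0: ((p \to \Box p) \lor (r \land p)) \to p is true, so \neg (((p \to \Box p) \lor (r \land p)) \to p) is false.
    At 0: (p \to \Box p) \lor (r \land p) is true, p is true, so ((p \to \Box p) \lor (r \land p)) \to p is true.
      At 0: p \to \Box p is true, r \land p is true, so (p \to \Box p) \lor (r \land p) is true.

No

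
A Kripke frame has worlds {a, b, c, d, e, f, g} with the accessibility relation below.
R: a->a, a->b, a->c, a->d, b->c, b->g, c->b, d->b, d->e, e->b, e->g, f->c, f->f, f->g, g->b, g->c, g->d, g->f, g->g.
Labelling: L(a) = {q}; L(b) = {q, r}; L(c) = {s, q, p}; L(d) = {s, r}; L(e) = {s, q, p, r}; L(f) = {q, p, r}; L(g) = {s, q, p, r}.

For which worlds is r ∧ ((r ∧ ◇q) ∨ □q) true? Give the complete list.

Let φ = r ∧ ((r ∧ ◇q) ∨ □q). Evaluate φ at each world:
  a (successors {a, b, c, d}): φ is false.
  b (successors {c, g}): φ is true.
  c (successors {b}): φ is false.
  d (successors {b, e}): φ is true.
  e (successors {b, g}): φ is true.
  f (successors {c, f, g}): φ is true.
  g (successors {b, c, d, f, g}): φ is true.
For instance, at f:
  At f: r is true, (r ∧ ◇q) ∨ □q is true, so r ∧ ((r ∧ ◇q) ∨ □q) is true.
    At f: r ∧ ◇q is true, □q is true, so (r ∧ ◇q) ∨ □q is true.
      At f: r is true, ◇q is true, so r ∧ ◇q is true.
      At f: □q requires q at every successor {c, f, g}.
        At c: q is true.
        At f: q is true.
        At g: q is true.
      So □q is true at f.
Satisfying worlds: {b, d, e, f, g}

b, d, e, f, g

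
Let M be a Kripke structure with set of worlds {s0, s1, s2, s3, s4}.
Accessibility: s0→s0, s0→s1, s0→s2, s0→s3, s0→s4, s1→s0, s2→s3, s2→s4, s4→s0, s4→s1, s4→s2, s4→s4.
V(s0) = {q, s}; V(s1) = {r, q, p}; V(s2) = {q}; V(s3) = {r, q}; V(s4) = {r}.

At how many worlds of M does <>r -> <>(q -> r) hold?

Recall that <>ψ holds at a world iff ψ holds at some accessible world.
Let φ = <>r -> <>(q -> r). Evaluate φ at each world:
  s0 (successors {s0, s1, s2, s3, s4}): φ is true.
  s1 (successors {s0}): φ is true.
  s2 (successors {s3, s4}): φ is true.
  s3 (successors ∅): φ is true.
  s4 (successors {s0, s1, s2, s4}): φ is true.
For instance, at s4:
  At s4: <>r is true, <>(q -> r) is true, so <>r -> <>(q -> r) is true.
    At s4: <>r requires r at some successor in {s0, s1, s2, s4}.
      r holds at s1, so <>r is true at s4.
    At s4: <>(q -> r) requires q -> r at some successor in {s0, s1, s2, s4}.
      q -> r holds at s1, so <>(q -> r) is true at s4.
Satisfying worlds: {s0, s1, s2, s3, s4}

5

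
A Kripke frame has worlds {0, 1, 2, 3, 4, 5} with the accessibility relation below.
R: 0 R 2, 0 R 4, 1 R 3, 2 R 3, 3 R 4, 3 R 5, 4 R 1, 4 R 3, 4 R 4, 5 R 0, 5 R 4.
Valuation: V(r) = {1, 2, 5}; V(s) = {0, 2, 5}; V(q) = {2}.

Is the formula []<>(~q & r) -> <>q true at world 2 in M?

No

At 2: []<>(~q & r) is true, <>q is false, so []<>(~q & r) -> <>q is false.
  At 2: []<>(~q & r) requires <>(~q & r) at every successor {3}.
      At 3: <>(~q & r) requires ~q & r at some successor in {4, 5}.
        ~q & r holds at 5, so <>(~q & r) is true at 3.
  So []<>(~q & r) is true at 2.
  At 2: <>q requires q at some successor in {3}.
    At 3: q is false.
  So <>q is false at 2.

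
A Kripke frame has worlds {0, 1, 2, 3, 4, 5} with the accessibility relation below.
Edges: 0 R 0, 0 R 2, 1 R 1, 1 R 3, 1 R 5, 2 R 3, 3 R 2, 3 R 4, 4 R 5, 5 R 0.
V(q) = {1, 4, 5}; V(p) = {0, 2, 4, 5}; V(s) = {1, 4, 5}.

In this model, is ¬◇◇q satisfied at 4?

Recall that ◇ψ holds at a world iff ψ holds at some accessible world.
At 4: ◇◇q is false, so ¬◇◇q is true.
  At 4: ◇◇q requires ◇q at some successor in {5}.
    At 5: ◇q is false.
  So ◇◇q is false at 4.

Yes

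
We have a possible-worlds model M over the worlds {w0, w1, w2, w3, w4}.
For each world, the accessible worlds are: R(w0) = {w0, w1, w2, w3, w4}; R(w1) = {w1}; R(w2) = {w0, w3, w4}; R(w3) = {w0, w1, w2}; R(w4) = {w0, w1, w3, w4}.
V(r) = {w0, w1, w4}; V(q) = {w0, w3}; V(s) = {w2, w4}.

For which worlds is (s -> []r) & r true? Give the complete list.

w0, w1

Recall that []ψ holds at a world iff ψ holds at every accessible world, and <>ψ holds iff ψ holds at some accessible world.
Let φ = (s -> []r) & r. Evaluate φ at each world:
  w0 (successors {w0, w1, w2, w3, w4}): φ is true.
  w1 (successors {w1}): φ is true.
  w2 (successors {w0, w3, w4}): φ is false.
  w3 (successors {w0, w1, w2}): φ is false.
  w4 (successors {w0, w1, w3, w4}): φ is false.
For instance, at w1:
  At w1: s -> []r is true, r is true, so (s -> []r) & r is true.
    At w1: s is false, []r is true, so s -> []r is true.
      At w1: []r requires r at every successor {w1}.
        At w1: r is true.
      So []r is true at w1.
Satisfying worlds: {w0, w1}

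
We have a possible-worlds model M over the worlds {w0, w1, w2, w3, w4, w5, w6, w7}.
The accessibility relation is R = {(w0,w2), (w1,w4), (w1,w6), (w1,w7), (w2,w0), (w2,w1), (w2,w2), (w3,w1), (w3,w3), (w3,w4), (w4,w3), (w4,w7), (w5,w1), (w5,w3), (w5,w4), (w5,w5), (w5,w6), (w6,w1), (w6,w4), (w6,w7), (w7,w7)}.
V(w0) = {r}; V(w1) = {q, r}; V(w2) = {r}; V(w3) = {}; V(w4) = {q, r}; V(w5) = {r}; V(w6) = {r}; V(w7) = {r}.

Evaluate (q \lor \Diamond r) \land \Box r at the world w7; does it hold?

Yes

Recall that \Box ψ holds at a world iff ψ holds at every accessible world, and \Diamond ψ holds iff ψ holds at some accessible world.
At w7: q \lor \Diamond r is true, \Box r is true, so (q \lor \Diamond r) \land \Box r is true.
  At w7: q is false, \Diamond r is true, so q \lor \Diamond r is true.
    At w7: \Diamond r requires r at some successor in {w7}.
      r holds at w7, so \Diamond r is true at w7.
  At w7: \Box r requires r at every successor {w7}.
    At w7: r is true.
  So \Box r is true at w7.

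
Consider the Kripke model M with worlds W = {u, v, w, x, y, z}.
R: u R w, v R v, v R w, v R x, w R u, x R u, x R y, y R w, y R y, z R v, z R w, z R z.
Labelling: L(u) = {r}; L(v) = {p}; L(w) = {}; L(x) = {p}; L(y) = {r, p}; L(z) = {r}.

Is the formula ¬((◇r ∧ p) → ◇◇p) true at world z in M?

No

At z: (◇r ∧ p) → ◇◇p is true, so ¬((◇r ∧ p) → ◇◇p) is false.
  At z: ◇r ∧ p is false, ◇◇p is true, so (◇r ∧ p) → ◇◇p is true.
    At z: ◇r is true, p is false, so ◇r ∧ p is false.
      At z: ◇r requires r at some successor in {v, w, z}.
        r holds at z, so ◇r is true at z.
    At z: ◇◇p requires ◇p at some successor in {v, w, z}.
      ◇p holds at v, so ◇◇p is true at z.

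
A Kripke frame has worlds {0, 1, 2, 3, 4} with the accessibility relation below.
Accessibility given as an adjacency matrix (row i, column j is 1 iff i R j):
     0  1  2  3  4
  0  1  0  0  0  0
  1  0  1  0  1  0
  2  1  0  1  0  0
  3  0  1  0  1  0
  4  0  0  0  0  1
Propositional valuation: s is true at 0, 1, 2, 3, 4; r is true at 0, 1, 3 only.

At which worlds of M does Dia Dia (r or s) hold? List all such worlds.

0, 1, 2, 3, 4

Let φ = Dia Dia (r or s). Evaluate φ at each world:
  0 (successors {0}): φ is true.
  1 (successors {1, 3}): φ is true.
  2 (successors {0, 2}): φ is true.
  3 (successors {1, 3}): φ is true.
  4 (successors {4}): φ is true.
For instance, at 0:
  At 0: Dia Dia (r or s) requires Dia (r or s) at some successor in {0}.
    Dia (r or s) holds at 0, so Dia Dia (r or s) is true at 0.
      At 0: Dia (r or s) requires r or s at some successor in {0}.
        r or s holds at 0, so Dia (r or s) is true at 0.
Satisfying worlds: {0, 1, 2, 3, 4}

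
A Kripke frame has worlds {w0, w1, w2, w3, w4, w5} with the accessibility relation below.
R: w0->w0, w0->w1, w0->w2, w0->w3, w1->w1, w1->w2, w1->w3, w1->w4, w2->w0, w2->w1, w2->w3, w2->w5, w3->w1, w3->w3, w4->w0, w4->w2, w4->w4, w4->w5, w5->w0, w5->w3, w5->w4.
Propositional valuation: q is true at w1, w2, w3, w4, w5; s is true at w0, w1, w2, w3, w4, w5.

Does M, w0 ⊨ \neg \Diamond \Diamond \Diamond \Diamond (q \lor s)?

No

At w0: \Diamond \Diamond \Diamond \Diamond (q \lor s) is true, so \neg \Diamond \Diamond \Diamond \Diamond (q \lor s) is false.
  At w0: \Diamond \Diamond \Diamond \Diamond (q \lor s) requires \Diamond \Diamond \Diamond (q \lor s) at some successor in {w0, w1, w2, w3}.
    \Diamond \Diamond \Diamond (q \lor s) holds at w0, so \Diamond \Diamond \Diamond \Diamond (q \lor s) is true at w0.
      At w0: \Diamond \Diamond \Diamond (q \lor s) requires \Diamond \Diamond (q \lor s) at some successor in {w0, w1, w2, w3}.
        \Diamond \Diamond (q \lor s) holds at w0, so \Diamond \Diamond \Diamond (q \lor s) is true at w0.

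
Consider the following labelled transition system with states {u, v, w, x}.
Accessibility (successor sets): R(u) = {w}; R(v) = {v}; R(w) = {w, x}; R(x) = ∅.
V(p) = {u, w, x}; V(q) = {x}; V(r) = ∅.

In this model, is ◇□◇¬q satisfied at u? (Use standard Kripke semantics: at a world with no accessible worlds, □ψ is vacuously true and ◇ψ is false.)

No

At u: ◇□◇¬q requires □◇¬q at some successor in {w}.
  At w: □◇¬q is false.
So ◇□◇¬q is false at u.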